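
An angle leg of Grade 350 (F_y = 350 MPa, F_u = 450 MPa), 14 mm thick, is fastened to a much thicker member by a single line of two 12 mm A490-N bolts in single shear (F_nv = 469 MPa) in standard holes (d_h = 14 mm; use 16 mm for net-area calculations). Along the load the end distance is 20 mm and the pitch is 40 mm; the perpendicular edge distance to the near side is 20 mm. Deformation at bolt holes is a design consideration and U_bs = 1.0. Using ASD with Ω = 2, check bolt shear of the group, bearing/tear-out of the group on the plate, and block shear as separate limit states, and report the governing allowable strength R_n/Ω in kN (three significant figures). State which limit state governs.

Bolt shear: A_b = π·12²/4 = 113.1 mm²; R_n = 469 × 113.1 × 2 × 1 / 1000 = 106.1 kN → 106.1 / 2 = 53 kN.
Bearing: edge l_c = 13, r_n = 98.28 kN; interior l_c = 26, r_n = 181.4 kN; R_n = 98.28 + 1·181.4 = 279.7 kN → 140 kN.
Block shear: A_gv = 840, A_nv = 504, A_nt = 168 mm²; R_n = min(0.6F_uA_nv, 0.6F_yA_gv) + U_bs·F_u·A_nt = 211.7 kN → 106 kN.
Bolt shear governs: 53 kN.

53 kN (bolt shear governs)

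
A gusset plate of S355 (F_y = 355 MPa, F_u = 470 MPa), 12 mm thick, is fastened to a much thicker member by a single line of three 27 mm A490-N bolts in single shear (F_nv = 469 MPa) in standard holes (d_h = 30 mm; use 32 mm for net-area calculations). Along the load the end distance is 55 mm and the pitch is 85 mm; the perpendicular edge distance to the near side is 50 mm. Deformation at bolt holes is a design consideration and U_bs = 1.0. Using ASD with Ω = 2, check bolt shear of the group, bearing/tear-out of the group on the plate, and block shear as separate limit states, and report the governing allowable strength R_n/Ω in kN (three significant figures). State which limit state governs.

341 kN (block shear governs)

Bolt shear: A_b = π·27²/4 = 572.6 mm²; R_n = 469 × 572.6 × 3 × 1 / 1000 = 805.6 kN → 805.6 / 2 = 403 kN.
Bearing: edge l_c = 40, r_n = 270.7 kN; interior l_c = 55, r_n = 365.5 kN; R_n = 270.7 + 2·365.5 = 1002 kN → 501 kN.
Block shear: A_gv = 2700, A_nv = 1740, A_nt = 408 mm²; R_n = min(0.6F_uA_nv, 0.6F_yA_gv) + U_bs·F_u·A_nt = 682.4 kN → 341 kN.
Block shear governs: 341 kN.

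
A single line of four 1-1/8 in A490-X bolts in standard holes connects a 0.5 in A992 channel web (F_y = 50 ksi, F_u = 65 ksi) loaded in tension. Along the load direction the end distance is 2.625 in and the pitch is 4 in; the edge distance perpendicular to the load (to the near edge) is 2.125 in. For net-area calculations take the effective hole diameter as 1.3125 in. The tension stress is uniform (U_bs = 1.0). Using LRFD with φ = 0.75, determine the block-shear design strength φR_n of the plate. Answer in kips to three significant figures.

Shear plane L_v = 2.625 + 3·4 = 14.62 in; A_gv = 14.62 × 0.5 = 7.312 in².
A_nv = (14.62 − 3.5·1.3125) × 0.5 = 5.016 in².
A_nt = (2.125 − 0.5·1.3125) × 0.5 = 0.7344 in².
0.6 F_u A_nv = 195.6 kips; 0.6 F_y A_gv = 219.4 kips → shear rupture governs the shear term.
R_n = 195.6 + 1.0 × 65 × 0.7344 = 243.3 kips.
Design strength φR_n = 0.75 × 243.3 = 183 kips.

183 kips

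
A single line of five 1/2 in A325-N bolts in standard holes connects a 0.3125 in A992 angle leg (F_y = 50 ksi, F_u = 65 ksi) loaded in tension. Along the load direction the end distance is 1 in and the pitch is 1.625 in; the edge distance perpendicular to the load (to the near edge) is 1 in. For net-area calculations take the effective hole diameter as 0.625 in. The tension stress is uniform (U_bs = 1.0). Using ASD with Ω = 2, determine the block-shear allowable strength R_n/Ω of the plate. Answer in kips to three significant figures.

Shear plane L_v = 1 + 4·1.625 = 7.5 in; A_gv = 7.5 × 0.3125 = 2.344 in².
A_nv = (7.5 − 4.5·0.625) × 0.3125 = 1.465 in².
A_nt = (1 − 0.5·0.625) × 0.3125 = 0.2148 in².
0.6 F_u A_nv = 57.13 kips; 0.6 F_y A_gv = 70.31 kips → shear rupture governs the shear term.
R_n = 57.13 + 1.0 × 65 × 0.2148 = 71.09 kips.
Allowable strength R_n/Ω = 71.09 / 2 = 35.5 kips.

35.5 kips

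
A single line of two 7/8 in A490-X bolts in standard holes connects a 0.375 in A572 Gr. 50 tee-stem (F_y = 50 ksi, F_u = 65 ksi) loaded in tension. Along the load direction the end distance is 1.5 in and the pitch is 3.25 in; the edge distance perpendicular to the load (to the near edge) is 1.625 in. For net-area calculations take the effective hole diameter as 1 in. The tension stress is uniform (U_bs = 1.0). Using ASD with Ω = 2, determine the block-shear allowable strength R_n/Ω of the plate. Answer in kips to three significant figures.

Shear plane L_v = 1.5 + 1·3.25 = 4.75 in; A_gv = 4.75 × 0.375 = 1.781 in².
A_nv = (4.75 − 1.5·1) × 0.375 = 1.219 in².
A_nt = (1.625 − 0.5·1) × 0.375 = 0.4219 in².
0.6 F_u A_nv = 47.53 kips; 0.6 F_y A_gv = 53.44 kips → shear rupture governs the shear term.
R_n = 47.53 + 1.0 × 65 × 0.4219 = 74.95 kips.
Allowable strength R_n/Ω = 74.95 / 2 = 37.5 kips.

37.5 kips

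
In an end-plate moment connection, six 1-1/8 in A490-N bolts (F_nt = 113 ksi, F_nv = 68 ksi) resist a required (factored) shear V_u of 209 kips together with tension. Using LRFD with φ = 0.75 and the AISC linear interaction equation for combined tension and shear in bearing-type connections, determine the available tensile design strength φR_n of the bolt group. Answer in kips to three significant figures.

310 kips

A_b = π·1.125²/4 = 0.994 in²; f_rv = 209 / (6 × 0.994) = 35.04 ksi.
F'_nt = 1.3 F_nt − (F_nt / φF_nv) f_rv = 1.3·113 − (113/(0.75·68))·35.04 = 69.26 ksi, capped at F_nt → F'_nt = 69.26 ksi.
R_n = F'_nt · A_b · n = 69.26 × 0.994 × 6 = 413.1 kips.
Design strength φR_n = 0.75 × 413.1 = 310 kips.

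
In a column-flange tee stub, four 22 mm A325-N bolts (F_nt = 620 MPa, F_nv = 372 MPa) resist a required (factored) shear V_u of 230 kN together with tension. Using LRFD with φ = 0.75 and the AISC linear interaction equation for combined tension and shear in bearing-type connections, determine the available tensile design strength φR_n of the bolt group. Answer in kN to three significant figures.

A_b = π·22²/4 = 380.1 mm²; f_rv = 230 × 1000 / (4 × 380.1) = 151.3 MPa.
F'_nt = 1.3 F_nt − (F_nt / φF_nv) f_rv = 1.3·620 − (620/(0.75·372))·151.3 = 469.9 MPa, capped at F_nt → F'_nt = 469.9 MPa.
R_n = F'_nt · A_b · n = 469.9 × 380.1 × 4 / 1000 = 714.4 kN.
Design strength φR_n = 0.75 × 714.4 = 536 kN.

536 kN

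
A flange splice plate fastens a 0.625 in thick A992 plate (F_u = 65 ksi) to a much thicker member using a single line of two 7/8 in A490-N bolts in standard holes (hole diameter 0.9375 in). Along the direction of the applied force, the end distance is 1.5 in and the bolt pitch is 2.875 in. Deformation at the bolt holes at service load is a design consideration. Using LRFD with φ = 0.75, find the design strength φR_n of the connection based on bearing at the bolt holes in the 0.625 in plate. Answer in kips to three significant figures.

Per bolt r_n = 1.2 l_c t F_u ≤ 2.4 d t F_u; upper limit = 2.4 × 0.875 × 0.625 × 65 = 85.31 kips.
Edge bolt: l_c = 1.5 − 0.9375/2 = 1.031 in → 1.2 × 1.031 × 0.625 × 65 = 50.27 → r_n = 50.27 kips.
Interior bolts: l_c = 2.875 − 0.9375 = 1.938 in → 1.2 × 1.938 × 0.625 × 65 = 94.45 → r_n = 85.31 kips.
R_n = 1 × 50.27 + 1 × 85.31 = 135.6 kips.
Design strength φR_n = 0.75 × 135.6 = 102 kips.

102 kips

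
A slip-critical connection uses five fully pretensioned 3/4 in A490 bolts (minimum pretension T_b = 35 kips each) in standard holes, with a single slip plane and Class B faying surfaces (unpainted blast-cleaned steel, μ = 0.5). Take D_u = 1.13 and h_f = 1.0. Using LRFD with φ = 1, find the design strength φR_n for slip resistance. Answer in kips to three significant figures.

R_n = μ · D_u · h_f · T_b · n_s · n_b = 0.5 × 1.13 × 1.0 × 35 × 1 × 5 = 98.88 kips.
Design strength φR_n = 1 × 98.88 = 98.9 kips.

98.9 kips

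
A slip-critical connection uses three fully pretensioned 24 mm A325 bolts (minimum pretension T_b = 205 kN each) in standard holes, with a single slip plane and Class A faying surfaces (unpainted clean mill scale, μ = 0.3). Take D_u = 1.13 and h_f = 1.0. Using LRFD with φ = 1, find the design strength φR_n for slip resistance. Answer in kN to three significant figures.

R_n = μ · D_u · h_f · T_b · n_s · n_b = 0.3 × 1.13 × 1.0 × 205 × 1 × 3 = 208.5 kN.
Design strength φR_n = 1 × 208.5 = 208 kN.

208 kN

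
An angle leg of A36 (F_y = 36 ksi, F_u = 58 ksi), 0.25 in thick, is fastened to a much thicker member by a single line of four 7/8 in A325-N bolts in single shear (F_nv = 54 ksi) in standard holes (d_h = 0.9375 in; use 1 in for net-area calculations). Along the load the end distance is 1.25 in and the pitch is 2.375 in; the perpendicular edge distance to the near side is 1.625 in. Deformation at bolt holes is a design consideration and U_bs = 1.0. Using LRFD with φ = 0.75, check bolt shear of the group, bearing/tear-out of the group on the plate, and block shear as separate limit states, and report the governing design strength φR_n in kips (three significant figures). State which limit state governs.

Bolt shear: A_b = π·0.875²/4 = 0.6013 in²; R_n = 54 × 0.6013 × 4 × 1 = 129.9 kips → 0.75 × 129.9 = 97.4 kips.
Bearing: edge l_c = 0.7812, r_n = 13.59 kips; interior l_c = 1.438, r_n = 25.01 kips; R_n = 13.59 + 3·25.01 = 88.63 kips → 66.5 kips.
Block shear: A_gv = 2.094, A_nv = 1.219, A_nt = 0.2812 in²; R_n = min(0.6F_uA_nv, 0.6F_yA_gv) + U_bs·F_u·A_nt = 58.72 kips → 44 kips.
Block shear governs: 44 kips.

44 kips (block shear governs)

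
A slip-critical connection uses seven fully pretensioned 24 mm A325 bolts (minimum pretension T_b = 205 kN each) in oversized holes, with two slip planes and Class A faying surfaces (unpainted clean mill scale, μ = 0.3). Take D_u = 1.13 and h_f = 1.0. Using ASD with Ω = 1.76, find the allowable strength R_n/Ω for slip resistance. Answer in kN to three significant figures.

R_n = μ · D_u · h_f · T_b · n_s · n_b = 0.3 × 1.13 × 1.0 × 205 × 2 × 7 = 972.9 kN.
Allowable strength R_n/Ω = 972.9 / 1.76 = 553 kN.

553 kN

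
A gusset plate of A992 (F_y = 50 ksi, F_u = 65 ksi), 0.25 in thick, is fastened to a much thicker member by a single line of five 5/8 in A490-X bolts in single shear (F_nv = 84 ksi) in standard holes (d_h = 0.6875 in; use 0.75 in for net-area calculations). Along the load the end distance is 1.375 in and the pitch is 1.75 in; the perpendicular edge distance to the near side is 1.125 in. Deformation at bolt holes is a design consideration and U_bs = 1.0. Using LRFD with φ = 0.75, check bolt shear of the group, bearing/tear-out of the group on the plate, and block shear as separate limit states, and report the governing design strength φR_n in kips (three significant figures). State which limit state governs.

Bolt shear: A_b = π·0.625²/4 = 0.3068 in²; R_n = 84 × 0.3068 × 5 × 1 = 128.9 kips → 0.75 × 128.9 = 96.6 kips.
Bearing: edge l_c = 1.031, r_n = 20.11 kips; interior l_c = 1.062, r_n = 20.72 kips; R_n = 20.11 + 4·20.72 = 103 kips → 77.2 kips.
Block shear: A_gv = 2.094, A_nv = 1.25, A_nt = 0.1875 in²; R_n = min(0.6F_uA_nv, 0.6F_yA_gv) + U_bs·F_u·A_nt = 60.94 kips → 45.7 kips.
Block shear governs: 45.7 kips.

45.7 kips (block shear governs)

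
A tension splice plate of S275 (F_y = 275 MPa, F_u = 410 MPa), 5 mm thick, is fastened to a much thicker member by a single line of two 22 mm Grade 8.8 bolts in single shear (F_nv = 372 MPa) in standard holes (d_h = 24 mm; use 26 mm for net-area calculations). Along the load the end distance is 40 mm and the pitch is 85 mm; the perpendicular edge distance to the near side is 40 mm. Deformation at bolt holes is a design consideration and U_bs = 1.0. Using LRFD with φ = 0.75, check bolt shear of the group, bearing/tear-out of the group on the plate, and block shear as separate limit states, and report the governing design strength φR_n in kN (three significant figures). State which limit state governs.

Bolt shear: A_b = π·22²/4 = 380.1 mm²; R_n = 372 × 380.1 × 2 × 1 / 1000 = 282.8 kN → 0.75 × 282.8 = 212 kN.
Bearing: edge l_c = 28, r_n = 68.88 kN; interior l_c = 61, r_n = 108.2 kN; R_n = 68.88 + 1·108.2 = 177.1 kN → 133 kN.
Block shear: A_gv = 625, A_nv = 430, A_nt = 135 mm²; R_n = min(0.6F_uA_nv, 0.6F_yA_gv) + U_bs·F_u·A_nt = 158.5 kN → 119 kN.
Block shear governs: 119 kN.

119 kN (block shear governs)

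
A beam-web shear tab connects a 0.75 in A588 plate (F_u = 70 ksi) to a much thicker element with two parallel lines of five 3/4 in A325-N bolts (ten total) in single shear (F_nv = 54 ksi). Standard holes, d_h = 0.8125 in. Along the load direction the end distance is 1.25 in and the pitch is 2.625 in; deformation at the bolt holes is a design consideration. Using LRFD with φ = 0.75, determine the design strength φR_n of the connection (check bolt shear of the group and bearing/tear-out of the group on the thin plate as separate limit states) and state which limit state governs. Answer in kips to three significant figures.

179 kips (bolt shear governs)

Bolt shear: A_b = π·0.75²/4 = 0.4418 in²; R_n = 54 × 0.4418 × 10 × 1 = 238.6 kips → 0.75 × 238.6 = 179 kips.
Bearing (1.2 l_c t F_u ≤ 2.4 d t F_u): upper limit = 2.4·0.75·0.75·70 = 94.5 kips.
  Edge l_c = 1.25 − 0.8125/2 = 0.8438 → r_n = 53.16 kips; interior l_c = 2.625 − 0.8125 = 1.812 → r_n = 94.5 kips.
  R_n,bearing = 2·53.16 + 8·94.5 = 862.3 kips → 0.75 × 862.3 = 647 kips.
Bolt shear governs: 179 kips.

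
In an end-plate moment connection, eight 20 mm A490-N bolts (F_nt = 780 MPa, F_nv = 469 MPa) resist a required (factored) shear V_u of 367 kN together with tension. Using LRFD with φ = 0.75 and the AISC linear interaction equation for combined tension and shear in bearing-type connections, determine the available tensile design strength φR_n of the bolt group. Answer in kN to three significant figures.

1300 kN

A_b = π·20²/4 = 314.2 mm²; f_rv = 367 × 1000 / (8 × 314.2) = 146 MPa.
F'_nt = 1.3 F_nt − (F_nt / φF_nv) f_rv = 1.3·780 − (780/(0.75·469))·146 = 690.2 MPa, capped at F_nt → F'_nt = 690.2 MPa.
R_n = F'_nt · A_b · n = 690.2 × 314.2 × 8 / 1000 = 1735 kN.
Design strength φR_n = 0.75 × 1735 = 1300 kN.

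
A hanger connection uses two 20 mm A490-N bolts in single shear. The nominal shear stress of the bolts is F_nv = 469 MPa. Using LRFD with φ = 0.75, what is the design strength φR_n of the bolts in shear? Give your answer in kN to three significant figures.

221 kN

A_b = π × 20² / 4 = 314.2 mm².
R_n = F_nv · A_b · n · n_s = 469 × 314.2 × 2 × 1 / 1000 = 294.7 kN.
Design strength φR_n = 0.75 × 294.7 = 221 kN.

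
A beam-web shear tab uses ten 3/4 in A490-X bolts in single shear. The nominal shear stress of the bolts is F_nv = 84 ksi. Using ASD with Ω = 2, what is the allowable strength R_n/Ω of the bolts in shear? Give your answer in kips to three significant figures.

A_b = π × 0.75² / 4 = 0.4418 in².
R_n = F_nv · A_b · n · n_s = 84 × 0.4418 × 10 × 1 = 371.1 kips.
Allowable strength R_n/Ω = 371.1 / 2 = 186 kips.

186 kips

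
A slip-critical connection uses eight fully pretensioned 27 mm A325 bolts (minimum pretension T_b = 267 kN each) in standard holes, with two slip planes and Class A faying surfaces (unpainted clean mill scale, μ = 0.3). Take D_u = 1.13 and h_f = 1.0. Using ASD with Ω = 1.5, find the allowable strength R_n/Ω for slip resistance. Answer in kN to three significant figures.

965 kN

R_n = μ · D_u · h_f · T_b · n_s · n_b = 0.3 × 1.13 × 1.0 × 267 × 2 × 8 = 1448 kN.
Allowable strength R_n/Ω = 1448 / 1.5 = 965 kN.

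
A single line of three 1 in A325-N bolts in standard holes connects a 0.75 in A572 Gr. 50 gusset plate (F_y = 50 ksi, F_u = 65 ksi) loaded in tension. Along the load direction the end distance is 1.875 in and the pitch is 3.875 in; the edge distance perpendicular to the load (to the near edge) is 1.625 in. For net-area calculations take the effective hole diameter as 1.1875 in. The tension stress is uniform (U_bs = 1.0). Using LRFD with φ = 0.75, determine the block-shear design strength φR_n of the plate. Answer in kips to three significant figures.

184 kips

Shear plane L_v = 1.875 + 2·3.875 = 9.625 in; A_gv = 9.625 × 0.75 = 7.219 in².
A_nv = (9.625 − 2.5·1.1875) × 0.75 = 4.992 in².
A_nt = (1.625 − 0.5·1.1875) × 0.75 = 0.7734 in².
0.6 F_u A_nv = 194.7 kips; 0.6 F_y A_gv = 216.6 kips → shear rupture governs the shear term.
R_n = 194.7 + 1.0 × 65 × 0.7734 = 245 kips.
Design strength φR_n = 0.75 × 245 = 184 kips.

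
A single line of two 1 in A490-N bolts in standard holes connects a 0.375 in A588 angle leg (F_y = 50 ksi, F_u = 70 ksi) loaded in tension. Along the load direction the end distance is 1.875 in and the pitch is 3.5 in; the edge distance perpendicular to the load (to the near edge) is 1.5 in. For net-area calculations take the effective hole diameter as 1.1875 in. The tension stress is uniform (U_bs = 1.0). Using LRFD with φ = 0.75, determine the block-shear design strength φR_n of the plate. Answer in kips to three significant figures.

Shear plane L_v = 1.875 + 1·3.5 = 5.375 in; A_gv = 5.375 × 0.375 = 2.016 in².
A_nv = (5.375 − 1.5·1.1875) × 0.375 = 1.348 in².
A_nt = (1.5 − 0.5·1.1875) × 0.375 = 0.3398 in².
0.6 F_u A_nv = 56.6 kips; 0.6 F_y A_gv = 60.47 kips → shear rupture governs the shear term.
R_n = 56.6 + 1.0 × 70 × 0.3398 = 80.39 kips.
Design strength φR_n = 0.75 × 80.39 = 60.3 kips.

60.3 kips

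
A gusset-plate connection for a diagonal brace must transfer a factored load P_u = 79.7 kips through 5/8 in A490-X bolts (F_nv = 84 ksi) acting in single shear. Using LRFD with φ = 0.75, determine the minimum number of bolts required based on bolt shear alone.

5 bolts

A_b = π·0.625²/4 = 0.3068 in².
Per-bolt design strength φR_n = 0.75 × 84 × 0.3068 × 1 = 19.33 kips.
n ≥ 79.7 / 19.33 = 4.124 → use 5 bolts.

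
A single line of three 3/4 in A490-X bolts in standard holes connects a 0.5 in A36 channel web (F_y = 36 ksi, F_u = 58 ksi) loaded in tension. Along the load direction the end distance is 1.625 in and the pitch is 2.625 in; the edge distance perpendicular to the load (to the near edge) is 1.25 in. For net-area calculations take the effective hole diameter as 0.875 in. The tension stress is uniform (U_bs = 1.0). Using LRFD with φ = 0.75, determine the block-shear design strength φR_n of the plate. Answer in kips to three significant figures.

Shear plane L_v = 1.625 + 2·2.625 = 6.875 in; A_gv = 6.875 × 0.5 = 3.438 in².
A_nv = (6.875 − 2.5·0.875) × 0.5 = 2.344 in².
A_nt = (1.25 − 0.5·0.875) × 0.5 = 0.4062 in².
0.6 F_u A_nv = 81.56 kips; 0.6 F_y A_gv = 74.25 kips → shear yielding governs the shear term.
R_n = 74.25 + 1.0 × 58 × 0.4062 = 97.81 kips.
Design strength φR_n = 0.75 × 97.81 = 73.4 kips.

73.4 kips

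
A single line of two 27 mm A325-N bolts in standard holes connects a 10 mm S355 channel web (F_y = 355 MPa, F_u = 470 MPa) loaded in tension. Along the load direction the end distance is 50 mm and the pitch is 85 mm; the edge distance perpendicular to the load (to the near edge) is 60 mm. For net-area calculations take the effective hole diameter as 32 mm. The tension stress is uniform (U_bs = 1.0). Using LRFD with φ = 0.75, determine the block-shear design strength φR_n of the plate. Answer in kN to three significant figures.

339 kN

Shear plane L_v = 50 + 1·85 = 135 mm; A_gv = 135 × 10 = 1350 mm².
A_nv = (135 − 1.5·32) × 10 = 870 mm².
A_nt = (60 − 0.5·32) × 10 = 440 mm².
0.6 F_u A_nv = 245.3 kN; 0.6 F_y A_gv = 287.6 kN → shear rupture governs the shear term.
R_n = 245.3 + 1.0 × 470 × 440 / 1000 = 452.1 kN.
Design strength φR_n = 0.75 × 452.1 = 339 kN.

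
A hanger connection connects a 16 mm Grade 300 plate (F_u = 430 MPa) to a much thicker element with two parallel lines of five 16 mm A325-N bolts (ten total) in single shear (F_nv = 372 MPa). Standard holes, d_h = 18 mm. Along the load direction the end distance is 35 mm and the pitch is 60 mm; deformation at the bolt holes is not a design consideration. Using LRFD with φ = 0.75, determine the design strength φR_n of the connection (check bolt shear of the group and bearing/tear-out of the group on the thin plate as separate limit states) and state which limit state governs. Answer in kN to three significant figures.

Bolt shear: A_b = π·16²/4 = 201.1 mm²; R_n = 372 × 201.1 × 10 × 1 / 1000 = 748 kN → 0.75 × 748 = 561 kN.
Bearing (1.5 l_c t F_u ≤ 3.0 d t F_u): upper limit = 3.0·16·16·430 / 1000 = 330.2 kN.
  Edge l_c = 35 − 18/2 = 26 → r_n = 268.3 kN; interior l_c = 60 − 18 = 42 → r_n = 330.2 kN.
  R_n,bearing = 2·268.3 + 8·330.2 = 3179 kN → 0.75 × 3179 = 2380 kN.
Bolt shear governs: 561 kN.

561 kN (bolt shear governs)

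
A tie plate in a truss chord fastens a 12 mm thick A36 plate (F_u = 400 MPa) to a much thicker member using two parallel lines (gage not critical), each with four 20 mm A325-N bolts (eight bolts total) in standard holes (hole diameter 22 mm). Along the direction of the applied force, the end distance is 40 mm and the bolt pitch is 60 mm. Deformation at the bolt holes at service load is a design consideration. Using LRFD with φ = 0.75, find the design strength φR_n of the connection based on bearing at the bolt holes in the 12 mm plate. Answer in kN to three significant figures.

Per bolt r_n = 1.2 l_c t F_u ≤ 2.4 d t F_u; upper limit = 2.4 × 20 × 12 × 400 / 1000 = 230.4 kN.
Edge bolt: l_c = 40 − 22/2 = 29 mm → 1.2 × 29 × 12 × 400 / 1000 = 167 → r_n = 167 kN.
Interior bolts: l_c = 60 − 22 = 38 mm → 1.2 × 38 × 12 × 400 / 1000 = 218.9 → r_n = 218.9 kN.
R_n = 2 × 167 + 6 × 218.9 = 1647 kN.
Design strength φR_n = 0.75 × 1647 = 1240 kN.

1240 kN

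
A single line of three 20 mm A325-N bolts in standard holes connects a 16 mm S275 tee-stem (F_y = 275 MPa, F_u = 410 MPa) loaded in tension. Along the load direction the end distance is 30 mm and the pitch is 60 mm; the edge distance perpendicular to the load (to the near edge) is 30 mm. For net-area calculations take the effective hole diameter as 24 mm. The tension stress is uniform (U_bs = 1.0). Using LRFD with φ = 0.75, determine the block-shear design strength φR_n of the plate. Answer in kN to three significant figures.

Shear plane L_v = 30 + 2·60 = 150 mm; A_gv = 150 × 16 = 2400 mm².
A_nv = (150 − 2.5·24) × 16 = 1440 mm².
A_nt = (30 − 0.5·24) × 16 = 288 mm².
0.6 F_u A_nv = 354.2 kN; 0.6 F_y A_gv = 396 kN → shear rupture governs the shear term.
R_n = 354.2 + 1.0 × 410 × 288 / 1000 = 472.3 kN.
Design strength φR_n = 0.75 × 472.3 = 354 kN.

354 kN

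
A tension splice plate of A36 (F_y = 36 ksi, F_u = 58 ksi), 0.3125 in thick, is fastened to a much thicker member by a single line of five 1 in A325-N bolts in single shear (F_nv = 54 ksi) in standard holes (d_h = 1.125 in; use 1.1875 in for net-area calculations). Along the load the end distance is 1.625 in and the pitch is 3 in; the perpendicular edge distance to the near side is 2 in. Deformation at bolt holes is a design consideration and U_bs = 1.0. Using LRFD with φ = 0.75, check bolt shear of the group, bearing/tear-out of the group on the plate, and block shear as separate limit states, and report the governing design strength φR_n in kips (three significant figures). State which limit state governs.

86.7 kips (block shear governs)

Bolt shear: A_b = π·1²/4 = 0.7854 in²; R_n = 54 × 0.7854 × 5 × 1 = 212.1 kips → 0.75 × 212.1 = 159 kips.
Bearing: edge l_c = 1.062, r_n = 23.11 kips; interior l_c = 1.875, r_n = 40.78 kips; R_n = 23.11 + 4·40.78 = 186.2 kips → 140 kips.
Block shear: A_gv = 4.258, A_nv = 2.588, A_nt = 0.4395 in²; R_n = min(0.6F_uA_nv, 0.6F_yA_gv) + U_bs·F_u·A_nt = 115.5 kips → 86.7 kips.
Block shear governs: 86.7 kips.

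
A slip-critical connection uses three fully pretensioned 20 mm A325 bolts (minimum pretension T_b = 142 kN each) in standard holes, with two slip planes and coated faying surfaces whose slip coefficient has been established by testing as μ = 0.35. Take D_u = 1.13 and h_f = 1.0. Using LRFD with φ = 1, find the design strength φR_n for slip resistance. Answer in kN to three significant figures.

R_n = μ · D_u · h_f · T_b · n_s · n_b = 0.35 × 1.13 × 1.0 × 142 × 2 × 3 = 337 kN.
Design strength φR_n = 1 × 337 = 337 kN.

337 kN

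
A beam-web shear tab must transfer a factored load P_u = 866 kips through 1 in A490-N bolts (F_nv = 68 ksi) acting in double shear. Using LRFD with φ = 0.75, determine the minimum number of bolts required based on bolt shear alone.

11 bolts

A_b = π·1²/4 = 0.7854 in².
Per-bolt design strength φR_n = 0.75 × 68 × 0.7854 × 2 = 80.11 kips.
n ≥ 866 / 80.11 = 10.81 → use 11 bolts.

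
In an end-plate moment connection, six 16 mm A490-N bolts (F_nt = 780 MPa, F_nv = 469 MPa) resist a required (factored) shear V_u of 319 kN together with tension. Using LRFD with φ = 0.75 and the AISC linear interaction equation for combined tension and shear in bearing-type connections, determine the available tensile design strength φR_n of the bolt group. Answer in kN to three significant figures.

A_b = π·16²/4 = 201.1 mm²; f_rv = 319 × 1000 / (6 × 201.1) = 264.4 MPa.
F'_nt = 1.3 F_nt − (F_nt / φF_nv) f_rv = 1.3·780 − (780/(0.75·469))·264.4 = 427.6 MPa, capped at F_nt → F'_nt = 427.6 MPa.
R_n = F'_nt · A_b · n = 427.6 × 201.1 × 6 / 1000 = 515.9 kN.
Design strength φR_n = 0.75 × 515.9 = 387 kN.

387 kN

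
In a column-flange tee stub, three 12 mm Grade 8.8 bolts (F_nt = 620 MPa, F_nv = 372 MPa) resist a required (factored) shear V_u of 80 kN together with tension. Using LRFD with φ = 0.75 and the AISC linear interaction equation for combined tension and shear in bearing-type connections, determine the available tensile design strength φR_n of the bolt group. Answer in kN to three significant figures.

71.8 kN

A_b = π·12²/4 = 113.1 mm²; f_rv = 80 × 1000 / (3 × 113.1) = 235.8 MPa.
F'_nt = 1.3 F_nt − (F_nt / φF_nv) f_rv = 1.3·620 − (620/(0.75·372))·235.8 = 282 MPa, capped at F_nt → F'_nt = 282 MPa.
R_n = F'_nt · A_b · n = 282 × 113.1 × 3 / 1000 = 95.69 kN.
Design strength φR_n = 0.75 × 95.69 = 71.8 kN.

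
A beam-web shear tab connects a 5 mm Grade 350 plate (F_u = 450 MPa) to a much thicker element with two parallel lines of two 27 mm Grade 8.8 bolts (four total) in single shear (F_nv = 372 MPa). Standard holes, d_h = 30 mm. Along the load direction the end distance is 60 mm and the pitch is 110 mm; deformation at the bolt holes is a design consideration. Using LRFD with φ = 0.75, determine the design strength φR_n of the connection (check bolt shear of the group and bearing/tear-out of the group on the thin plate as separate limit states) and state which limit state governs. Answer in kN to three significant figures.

401 kN (bearing governs)

Bolt shear: A_b = π·27²/4 = 572.6 mm²; R_n = 372 × 572.6 × 4 × 1 / 1000 = 852 kN → 0.75 × 852 = 639 kN.
Bearing (1.2 l_c t F_u ≤ 2.4 d t F_u): upper limit = 2.4·27·5·450 / 1000 = 145.8 kN.
  Edge l_c = 60 − 30/2 = 45 → r_n = 121.5 kN; interior l_c = 110 − 30 = 80 → r_n = 145.8 kN.
  R_n,bearing = 2·121.5 + 2·145.8 = 534.6 kN → 0.75 × 534.6 = 401 kN.
Bearing governs: 401 kN.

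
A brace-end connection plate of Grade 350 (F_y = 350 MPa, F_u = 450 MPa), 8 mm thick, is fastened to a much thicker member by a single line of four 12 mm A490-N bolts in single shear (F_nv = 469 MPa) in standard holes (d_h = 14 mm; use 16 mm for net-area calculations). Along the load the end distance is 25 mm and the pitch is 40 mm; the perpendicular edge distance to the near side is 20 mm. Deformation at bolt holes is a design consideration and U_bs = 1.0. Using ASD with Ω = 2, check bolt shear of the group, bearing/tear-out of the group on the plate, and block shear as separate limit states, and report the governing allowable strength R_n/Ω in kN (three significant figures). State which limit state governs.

106 kN (bolt shear governs)

Bolt shear: A_b = π·12²/4 = 113.1 mm²; R_n = 469 × 113.1 × 4 × 1 / 1000 = 212.2 kN → 212.2 / 2 = 106 kN.
Bearing: edge l_c = 18, r_n = 77.76 kN; interior l_c = 26, r_n = 103.7 kN; R_n = 77.76 + 3·103.7 = 388.8 kN → 194 kN.
Block shear: A_gv = 1160, A_nv = 712, A_nt = 96 mm²; R_n = min(0.6F_uA_nv, 0.6F_yA_gv) + U_bs·F_u·A_nt = 235.4 kN → 118 kN.
Bolt shear governs: 106 kN.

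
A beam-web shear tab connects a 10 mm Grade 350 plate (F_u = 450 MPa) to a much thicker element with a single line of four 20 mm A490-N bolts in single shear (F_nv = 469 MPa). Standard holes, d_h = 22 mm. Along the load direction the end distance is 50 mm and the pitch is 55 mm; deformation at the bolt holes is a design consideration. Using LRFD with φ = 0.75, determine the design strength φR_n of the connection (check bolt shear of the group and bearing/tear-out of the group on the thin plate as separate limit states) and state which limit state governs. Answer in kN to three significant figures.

Bolt shear: A_b = π·20²/4 = 314.2 mm²; R_n = 469 × 314.2 × 4 × 1 / 1000 = 589.4 kN → 0.75 × 589.4 = 442 kN.
Bearing (1.2 l_c t F_u ≤ 2.4 d t F_u): upper limit = 2.4·20·10·450 / 1000 = 216 kN.
  Edge l_c = 50 − 22/2 = 39 → r_n = 210.6 kN; interior l_c = 55 − 22 = 33 → r_n = 178.2 kN.
  R_n,bearing = 1·210.6 + 3·178.2 = 745.2 kN → 0.75 × 745.2 = 559 kN.
Bolt shear governs: 442 kN.

442 kN (bolt shear governs)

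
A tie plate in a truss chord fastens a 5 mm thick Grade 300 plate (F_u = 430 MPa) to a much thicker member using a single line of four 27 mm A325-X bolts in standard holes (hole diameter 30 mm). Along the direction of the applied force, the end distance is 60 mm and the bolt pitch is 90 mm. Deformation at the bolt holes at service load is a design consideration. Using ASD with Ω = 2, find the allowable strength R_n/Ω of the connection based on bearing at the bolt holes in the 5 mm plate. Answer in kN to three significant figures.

267 kN

Per bolt r_n = 1.2 l_c t F_u ≤ 2.4 d t F_u; upper limit = 2.4 × 27 × 5 × 430 / 1000 = 139.3 kN.
Edge bolt: l_c = 60 − 30/2 = 45 mm → 1.2 × 45 × 5 × 430 / 1000 = 116.1 → r_n = 116.1 kN.
Interior bolts: l_c = 90 − 30 = 60 mm → 1.2 × 60 × 5 × 430 / 1000 = 154.8 → r_n = 139.3 kN.
R_n = 1 × 116.1 + 3 × 139.3 = 534.1 kN.
Allowable strength R_n/Ω = 534.1 / 2 = 267 kN.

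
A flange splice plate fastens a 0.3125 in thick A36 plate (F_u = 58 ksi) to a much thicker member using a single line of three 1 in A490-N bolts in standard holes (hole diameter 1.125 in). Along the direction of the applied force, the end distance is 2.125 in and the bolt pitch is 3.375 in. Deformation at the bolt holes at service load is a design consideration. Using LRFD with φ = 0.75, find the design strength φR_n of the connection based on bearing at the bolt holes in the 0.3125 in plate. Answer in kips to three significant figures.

90.7 kips

Per bolt r_n = 1.2 l_c t F_u ≤ 2.4 d t F_u; upper limit = 2.4 × 1 × 0.3125 × 58 = 43.5 kips.
Edge bolt: l_c = 2.125 − 1.125/2 = 1.562 in → 1.2 × 1.562 × 0.3125 × 58 = 33.98 → r_n = 33.98 kips.
Interior bolts: l_c = 3.375 − 1.125 = 2.25 in → 1.2 × 2.25 × 0.3125 × 58 = 48.94 → r_n = 43.5 kips.
R_n = 1 × 33.98 + 2 × 43.5 = 121 kips.
Design strength φR_n = 0.75 × 121 = 90.7 kips.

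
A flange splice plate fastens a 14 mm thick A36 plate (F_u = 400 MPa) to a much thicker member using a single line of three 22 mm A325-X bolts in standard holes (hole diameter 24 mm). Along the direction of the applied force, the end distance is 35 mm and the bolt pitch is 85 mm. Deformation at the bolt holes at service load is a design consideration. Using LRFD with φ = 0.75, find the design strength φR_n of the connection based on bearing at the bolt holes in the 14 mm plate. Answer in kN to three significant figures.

Per bolt r_n = 1.2 l_c t F_u ≤ 2.4 d t F_u; upper limit = 2.4 × 22 × 14 × 400 / 1000 = 295.7 kN.
Edge bolt: l_c = 35 − 24/2 = 23 mm → 1.2 × 23 × 14 × 400 / 1000 = 154.6 → r_n = 154.6 kN.
Interior bolts: l_c = 85 − 24 = 61 mm → 1.2 × 61 × 14 × 400 / 1000 = 409.9 → r_n = 295.7 kN.
R_n = 1 × 154.6 + 2 × 295.7 = 745.9 kN.
Design strength φR_n = 0.75 × 745.9 = 559 kN.

559 kN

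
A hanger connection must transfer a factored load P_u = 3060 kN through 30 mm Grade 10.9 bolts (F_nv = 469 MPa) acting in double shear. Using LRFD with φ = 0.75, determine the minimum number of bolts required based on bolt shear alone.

A_b = π·30²/4 = 706.9 mm².
Per-bolt design strength φR_n = 0.75 × 469 × 706.9 × 2 / 1000 = 497.3 kN.
n ≥ 3060 / 497.3 = 6.154 → use 7 bolts.

7 bolts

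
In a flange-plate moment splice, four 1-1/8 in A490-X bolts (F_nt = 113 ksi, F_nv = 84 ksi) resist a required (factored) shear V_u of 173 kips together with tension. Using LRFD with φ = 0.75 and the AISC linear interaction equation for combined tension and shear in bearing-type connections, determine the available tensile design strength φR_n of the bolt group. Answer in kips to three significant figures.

205 kips

A_b = π·1.125²/4 = 0.994 in²; f_rv = 173 / (4 × 0.994) = 43.51 ksi.
F'_nt = 1.3 F_nt − (F_nt / φF_nv) f_rv = 1.3·113 − (113/(0.75·84))·43.51 = 68.86 ksi, capped at F_nt → F'_nt = 68.86 ksi.
R_n = F'_nt · A_b · n = 68.86 × 0.994 × 4 = 273.8 kips.
Design strength φR_n = 0.75 × 273.8 = 205 kips.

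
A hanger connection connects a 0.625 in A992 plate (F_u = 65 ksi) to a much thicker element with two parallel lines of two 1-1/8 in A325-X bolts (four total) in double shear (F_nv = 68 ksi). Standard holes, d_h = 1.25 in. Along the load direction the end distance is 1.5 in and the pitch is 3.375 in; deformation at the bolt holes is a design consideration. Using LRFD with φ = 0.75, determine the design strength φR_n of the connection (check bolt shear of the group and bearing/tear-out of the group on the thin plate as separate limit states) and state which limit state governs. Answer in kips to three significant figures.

Bolt shear: A_b = π·1.125²/4 = 0.994 in²; R_n = 68 × 0.994 × 4 × 2 = 540.7 kips → 0.75 × 540.7 = 406 kips.
Bearing (1.2 l_c t F_u ≤ 2.4 d t F_u): upper limit = 2.4·1.125·0.625·65 = 109.7 kips.
  Edge l_c = 1.5 − 1.25/2 = 0.875 → r_n = 42.66 kips; interior l_c = 3.375 − 1.25 = 2.125 → r_n = 103.6 kips.
  R_n,bearing = 2·42.66 + 2·103.6 = 292.5 kips → 0.75 × 292.5 = 219 kips.
Bearing governs: 219 kips.

219 kips (bearing governs)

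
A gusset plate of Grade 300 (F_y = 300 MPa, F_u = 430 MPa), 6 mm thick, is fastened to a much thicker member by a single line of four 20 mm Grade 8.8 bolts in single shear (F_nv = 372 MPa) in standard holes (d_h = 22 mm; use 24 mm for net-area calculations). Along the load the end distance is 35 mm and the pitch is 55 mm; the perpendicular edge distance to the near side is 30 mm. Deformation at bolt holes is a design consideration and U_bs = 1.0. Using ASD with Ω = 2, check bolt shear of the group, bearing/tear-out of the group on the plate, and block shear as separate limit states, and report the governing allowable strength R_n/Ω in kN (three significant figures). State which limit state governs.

Bolt shear: A_b = π·20²/4 = 314.2 mm²; R_n = 372 × 314.2 × 4 × 1 / 1000 = 467.5 kN → 467.5 / 2 = 234 kN.
Bearing: edge l_c = 24, r_n = 74.3 kN; interior l_c = 33, r_n = 102.2 kN; R_n = 74.3 + 3·102.2 = 380.8 kN → 190 kN.
Block shear: A_gv = 1200, A_nv = 696, A_nt = 108 mm²; R_n = min(0.6F_uA_nv, 0.6F_yA_gv) + U_bs·F_u·A_nt = 226 kN → 113 kN.
Block shear governs: 113 kN.

113 kN (block shear governs)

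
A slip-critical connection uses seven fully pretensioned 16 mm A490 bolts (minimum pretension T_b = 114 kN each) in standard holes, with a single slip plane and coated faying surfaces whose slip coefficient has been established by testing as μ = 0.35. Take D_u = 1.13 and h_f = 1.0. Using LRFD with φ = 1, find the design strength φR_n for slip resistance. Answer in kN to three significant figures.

316 kN

R_n = μ · D_u · h_f · T_b · n_s · n_b = 0.35 × 1.13 × 1.0 × 114 × 1 × 7 = 315.6 kN.
Design strength φR_n = 1 × 315.6 = 316 kN.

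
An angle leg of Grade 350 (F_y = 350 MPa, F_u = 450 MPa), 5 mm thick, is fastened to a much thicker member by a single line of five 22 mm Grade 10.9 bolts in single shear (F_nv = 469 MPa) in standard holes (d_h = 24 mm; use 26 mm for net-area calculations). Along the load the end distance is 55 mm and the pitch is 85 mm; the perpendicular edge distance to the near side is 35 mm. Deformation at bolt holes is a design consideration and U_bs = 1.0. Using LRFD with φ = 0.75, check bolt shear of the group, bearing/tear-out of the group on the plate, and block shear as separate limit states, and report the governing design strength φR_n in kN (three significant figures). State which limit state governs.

Bolt shear: A_b = π·22²/4 = 380.1 mm²; R_n = 469 × 380.1 × 5 × 1 / 1000 = 891.4 kN → 0.75 × 891.4 = 669 kN.
Bearing: edge l_c = 43, r_n = 116.1 kN; interior l_c = 61, r_n = 118.8 kN; R_n = 116.1 + 4·118.8 = 591.3 kN → 443 kN.
Block shear: A_gv = 1975, A_nv = 1390, A_nt = 110 mm²; R_n = min(0.6F_uA_nv, 0.6F_yA_gv) + U_bs·F_u·A_nt = 424.8 kN → 319 kN.
Block shear governs: 319 kN.

319 kN (block shear governs)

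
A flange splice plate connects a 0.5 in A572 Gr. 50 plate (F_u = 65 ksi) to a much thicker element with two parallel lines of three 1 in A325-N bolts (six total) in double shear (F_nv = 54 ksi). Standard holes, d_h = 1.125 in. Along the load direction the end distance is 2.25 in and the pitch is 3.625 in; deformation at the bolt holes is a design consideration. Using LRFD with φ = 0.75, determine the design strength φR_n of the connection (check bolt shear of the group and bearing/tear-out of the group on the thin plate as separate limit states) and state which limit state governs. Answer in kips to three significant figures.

333 kips (bearing governs)

Bolt shear: A_b = π·1²/4 = 0.7854 in²; R_n = 54 × 0.7854 × 6 × 2 = 508.9 kips → 0.75 × 508.9 = 382 kips.
Bearing (1.2 l_c t F_u ≤ 2.4 d t F_u): upper limit = 2.4·1·0.5·65 = 78 kips.
  Edge l_c = 2.25 − 1.125/2 = 1.688 → r_n = 65.81 kips; interior l_c = 3.625 − 1.125 = 2.5 → r_n = 78 kips.
  R_n,bearing = 2·65.81 + 4·78 = 443.6 kips → 0.75 × 443.6 = 333 kips.
Bearing governs: 333 kips.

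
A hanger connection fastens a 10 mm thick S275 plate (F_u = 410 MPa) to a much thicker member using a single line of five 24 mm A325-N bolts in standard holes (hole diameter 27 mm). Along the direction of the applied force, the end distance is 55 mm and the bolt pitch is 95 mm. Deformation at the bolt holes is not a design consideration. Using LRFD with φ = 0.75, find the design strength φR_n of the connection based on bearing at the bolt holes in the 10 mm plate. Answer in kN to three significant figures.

Per bolt r_n = 1.5 l_c t F_u ≤ 3.0 d t F_u; upper limit = 3.0 × 24 × 10 × 410 / 1000 = 295.2 kN.
Edge bolt: l_c = 55 − 27/2 = 41.5 mm → 1.5 × 41.5 × 10 × 410 / 1000 = 255.2 → r_n = 255.2 kN.
Interior bolts: l_c = 95 − 27 = 68 mm → 1.5 × 68 × 10 × 410 / 1000 = 418.2 → r_n = 295.2 kN.
R_n = 1 × 255.2 + 4 × 295.2 = 1436 kN.
Design strength φR_n = 0.75 × 1436 = 1080 kN.

1080 kN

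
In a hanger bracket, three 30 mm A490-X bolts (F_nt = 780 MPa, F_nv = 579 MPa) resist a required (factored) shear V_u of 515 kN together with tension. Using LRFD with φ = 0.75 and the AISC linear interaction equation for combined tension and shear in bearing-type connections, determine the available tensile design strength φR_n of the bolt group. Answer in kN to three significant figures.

A_b = π·30²/4 = 706.9 mm²; f_rv = 515 × 1000 / (3 × 706.9) = 242.9 MPa.
F'_nt = 1.3 F_nt − (F_nt / φF_nv) f_rv = 1.3·780 − (780/(0.75·579))·242.9 = 577.8 MPa, capped at F_nt → F'_nt = 577.8 MPa.
R_n = F'_nt · A_b · n = 577.8 × 706.9 × 3 / 1000 = 1225 kN.
Design strength φR_n = 0.75 × 1225 = 919 kN.

919 kN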